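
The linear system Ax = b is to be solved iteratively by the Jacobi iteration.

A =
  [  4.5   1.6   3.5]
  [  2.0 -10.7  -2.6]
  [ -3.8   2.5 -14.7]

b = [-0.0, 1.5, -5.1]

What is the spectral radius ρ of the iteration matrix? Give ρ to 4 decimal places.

Let D = diag(4.5, -10.7, -14.7); L, U the strict triangles.
Jacobi: T = -D⁻¹(L+U), T[2,0] = -(-3.8)/(-14.7) = -0.2585; T[2,2] = 0.
  T[0,:] = [+0.0000 -0.3556 -0.7778]
  T[1,:] = [+0.1869 +0.0000 -0.2430]
  T[2,:] = [-0.2585 +0.1701 +0.0000]
|roots of det(T-λI)|: 0.4459, 0.3249, 0.3249.
ρ(T) = max|λ| = 0.4459; 0.4459 < 1 ⇒ converges.

0.4459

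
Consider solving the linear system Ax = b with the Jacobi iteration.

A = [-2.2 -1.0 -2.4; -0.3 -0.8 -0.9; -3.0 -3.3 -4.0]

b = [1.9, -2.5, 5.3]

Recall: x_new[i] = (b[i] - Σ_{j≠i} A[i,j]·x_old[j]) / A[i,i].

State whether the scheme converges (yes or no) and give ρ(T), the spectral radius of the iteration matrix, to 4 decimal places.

no, ρ = 1.5439

Let D = diag(-2.2, -0.8, -4); L, U the strict triangles.
Jacobi: T = -D⁻¹(L+U), T[0,2] = -(-2.4)/(-2.2) = -1.0909; T[0,0] = 0.
  T[0,:] = [+0.0000, -0.4545, -1.0909]
  T[1,:] = [-0.3750, +0.0000, -1.1250]
  T[2,:] = [-0.7500, -0.8250, +0.0000]
|eigenvalues of T|: 1.5439, 1.1311, 0.4129.
ρ = 1.5439; 1.5439 > 1: divergent.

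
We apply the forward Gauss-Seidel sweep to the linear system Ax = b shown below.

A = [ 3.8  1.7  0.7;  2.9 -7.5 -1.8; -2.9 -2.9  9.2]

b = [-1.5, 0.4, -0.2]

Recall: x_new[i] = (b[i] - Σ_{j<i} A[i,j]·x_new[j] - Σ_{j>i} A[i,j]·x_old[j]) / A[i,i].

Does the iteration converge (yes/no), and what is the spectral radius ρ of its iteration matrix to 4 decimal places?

yes, ρ = 0.4114

Let D = diag(3.8, -7.5, 9.2); L, U the strict triangles.
Gauss-Seidel: T = -(D+L)⁻¹U, row 0 first, T[0,1] = -(1.7)/(3.8) = -0.4474; later rows by forward substitution.
  T[0,:] = [+0.0000  -0.4474  -0.1842]
  T[1,:] = [+0.0000  -0.1730  -0.3112]
  T[2,:] = [+0.0000  -0.1955  -0.1562]
eigenvalue magnitudes: 0.4114, 0.0823, 0.0000.
ρ(T) = max|λ| = 0.4114; 0.4114 < 1: convergent.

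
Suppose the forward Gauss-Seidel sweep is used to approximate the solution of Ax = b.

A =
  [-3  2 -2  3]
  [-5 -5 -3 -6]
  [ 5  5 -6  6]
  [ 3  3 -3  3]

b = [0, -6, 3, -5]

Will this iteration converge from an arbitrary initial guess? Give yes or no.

no

Split A = D + L + U, D = diag(-3, -5, -6, 3).
Gauss-Seidel: T = -(D+L)⁻¹U, row 0 first, T[0,1] = -(2)/(-3) = +0.6667; later rows by forward substitution.
  T[0,:] = [+0.0000 +0.6667 -0.6667 +1.0000]
  T[1,:] = [+0.0000 -0.6667 +0.0667 -2.2000]
  T[2,:] = [+0.0000 +0.0000 -0.5000 -0.0000]
  T[3,:] = [+0.0000 -0.0000 +0.1000 +1.2000]
|λ(T)| sorted: 1.2000, 0.6667, 0.5000, 0.0000.
spectral radius ρ = 1.2000; 1.2000 > 1, so it fails to converge.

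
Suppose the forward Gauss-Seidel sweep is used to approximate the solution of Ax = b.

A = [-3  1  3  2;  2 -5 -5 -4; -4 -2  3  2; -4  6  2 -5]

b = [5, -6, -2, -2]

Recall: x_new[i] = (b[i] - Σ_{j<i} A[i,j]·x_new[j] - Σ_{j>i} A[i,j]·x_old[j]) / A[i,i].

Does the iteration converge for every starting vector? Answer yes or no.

no

Diagonal D = diag(-3, -5, 3, -5); L, U strict lower/upper.
T_GS = -(D+L)⁻¹U: row 0 first, T[0,3] = -(2)/(-3) = +0.6667; later rows by forward substitution.
  T[0,:] = [+0.0000, +0.3333, +1.0000, +0.6667]
  T[1,:] = [+0.0000, +0.1333, -0.6000, -0.5333]
  T[2,:] = [+0.0000, +0.5333, +0.9333, -0.1333]
  T[3,:] = [+0.0000, +0.1067, -1.1467, -1.2267]
moduli |λ_i(T)| = 1.1394, 0.7792, 0.2002, 0.0000.
ρ = 1.1394; 1.1394 > 1: divergent.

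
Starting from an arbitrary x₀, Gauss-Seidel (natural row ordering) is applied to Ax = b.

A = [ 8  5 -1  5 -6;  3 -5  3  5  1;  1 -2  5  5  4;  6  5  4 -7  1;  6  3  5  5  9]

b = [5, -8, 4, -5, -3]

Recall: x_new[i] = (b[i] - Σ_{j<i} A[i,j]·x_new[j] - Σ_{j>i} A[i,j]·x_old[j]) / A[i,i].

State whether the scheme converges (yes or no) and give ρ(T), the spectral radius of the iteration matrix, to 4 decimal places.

no, ρ = 1.6943

Let D = diag(8, -5, 5, -7, 9); L, U the strict triangles.
Gauss-Seidel: T = -(D+L)⁻¹U, row 0 first, T[0,1] = -(5)/(8) = -0.6250; later rows by forward substitution.
  T[0,:] = [+0.0000, -0.6250, +0.1250, -0.6250, +0.7500]
  T[1,:] = [+0.0000, -0.3750, +0.6750, +0.6250, +0.6500]
  T[2,:] = [+0.0000, -0.0250, +0.2450, -0.6250, -0.6900]
  T[3,:] = [+0.0000, -0.8179, +0.7293, -0.4464, +0.8557]
  T[4,:] = [+0.0000, +1.0099, -0.8496, +0.8036, -0.8087]
|roots of det(T-λI)|: 1.6943, 0.3286, 0.3286, 0.1952, 0.0000.
ρ(T) = max|λ| = 1.6943; 1.6943 > 1, so it fails to converge.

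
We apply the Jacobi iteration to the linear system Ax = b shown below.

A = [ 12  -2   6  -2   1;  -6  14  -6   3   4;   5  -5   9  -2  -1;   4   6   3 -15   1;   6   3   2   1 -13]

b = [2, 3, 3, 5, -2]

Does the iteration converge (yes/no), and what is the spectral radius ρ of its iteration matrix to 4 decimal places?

yes, ρ = 0.9099

Split A = D + L + U, D = diag(12, 14, 9, -15, -13).
Jacobi: T = -D⁻¹(L+U), T[2,0] = -(5)/(9) = -0.5556; T[2,2] = 0.
  T[0,:] = [+0.0000 +0.1667 -0.5000 +0.1667 -0.0833]
  T[1,:] = [+0.4286 +0.0000 +0.4286 -0.2143 -0.2857]
  T[2,:] = [-0.5556 +0.5556 +0.0000 +0.2222 +0.1111]
  T[3,:] = [+0.2667 +0.4000 +0.2000 +0.0000 +0.0667]
  T[4,:] = [+0.4615 +0.2308 +0.1538 +0.0769 +0.0000]
eigenvalue magnitudes: 0.9099, 0.5600, 0.4166, 0.4166, 0.1087.
spectral radius ρ = 0.9099; 0.9099 < 1, so it converges for any x₀.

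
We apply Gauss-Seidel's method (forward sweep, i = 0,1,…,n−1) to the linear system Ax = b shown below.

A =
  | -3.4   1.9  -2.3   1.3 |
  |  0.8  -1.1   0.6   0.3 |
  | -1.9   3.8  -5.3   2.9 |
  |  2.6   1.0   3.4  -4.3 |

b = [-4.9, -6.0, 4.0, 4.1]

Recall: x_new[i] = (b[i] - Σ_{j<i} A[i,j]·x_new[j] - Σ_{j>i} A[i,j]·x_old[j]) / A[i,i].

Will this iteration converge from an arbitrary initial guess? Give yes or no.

Let D = diag(-3.4, -1.1, -5.3, -4.3); L, U the strict triangles.
Gauss-Seidel: T = -(D+L)⁻¹U, row 0 first, T[0,2] = -(-2.3)/(-3.4) = -0.6765; later rows by forward substitution.
  T[0,:] = [+0.0000  +0.5588  -0.6765  +0.3824]
  T[1,:] = [+0.0000  +0.4064  +0.0535  +0.5508]
  T[2,:] = [+0.0000  +0.0911  +0.2808  +0.8050]
  T[3,:] = [+0.0000  +0.5044  -0.1745  +0.9958]
moduli |λ_i(T)| = 1.2093, 0.2888, 0.2888, 0.0000.
ρ(T) = max|λ| = 1.2093; 1.2093 > 1, so it fails to converge.

no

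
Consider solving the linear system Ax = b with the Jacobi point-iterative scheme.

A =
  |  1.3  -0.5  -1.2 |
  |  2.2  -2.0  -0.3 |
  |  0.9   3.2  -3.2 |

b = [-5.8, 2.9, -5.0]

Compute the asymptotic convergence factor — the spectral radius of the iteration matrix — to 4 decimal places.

1.1758

Diagonal D = diag(1.3, -2, -3.2); L, U strict lower/upper.
T_J = -D⁻¹(L+U): T[2,1] = -(3.2)/(-3.2) = +1.0000; T[2,2] = 0.
  T[0,:] = [+0.0000, +0.3846, +0.9231]
  T[1,:] = [+1.1000, +0.0000, -0.1500]
  T[2,:] = [+0.2812, +1.0000, +0.0000]
|λ(T)| sorted: 1.1758, 0.9218, 0.9218.
ρ = 1.1758; 1.1758 > 1: divergent.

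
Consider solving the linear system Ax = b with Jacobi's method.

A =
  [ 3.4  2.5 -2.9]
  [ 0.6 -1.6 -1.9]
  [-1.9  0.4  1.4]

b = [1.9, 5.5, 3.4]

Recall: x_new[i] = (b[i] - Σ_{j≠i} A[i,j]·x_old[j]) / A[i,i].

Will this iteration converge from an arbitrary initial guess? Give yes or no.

Let D = diag(3.4, -1.6, 1.4); L, U the strict triangles.
T_J = -D⁻¹(L+U): T[0,1] = -(2.5)/(3.4) = -0.7353; T[0,0] = 0.
  T[0,:] = [+0.0000  -0.7353  +0.8529]
  T[1,:] = [+0.3750  +0.0000  -1.1875]
  T[2,:] = [+1.3571  -0.2857  +0.0000]
|roots of det(T-λI)|: 1.4126, 0.8799, 0.8799.
ρ(T) = max|λ| = 1.4126; 1.4126 > 1 ⇒ diverges.

no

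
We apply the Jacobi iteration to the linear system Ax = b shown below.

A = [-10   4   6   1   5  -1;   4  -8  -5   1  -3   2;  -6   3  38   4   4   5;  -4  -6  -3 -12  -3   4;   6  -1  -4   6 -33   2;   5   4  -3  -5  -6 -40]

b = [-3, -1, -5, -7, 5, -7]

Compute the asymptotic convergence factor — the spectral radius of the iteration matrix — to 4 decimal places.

0.7772

Diagonal D = diag(-10, -8, 38, -12, -33, -40); L, U strict lower/upper.
Jacobi T = -D⁻¹(L+U): T[0,4] = -(5)/(-10) = +0.5000; T[0,0] = 0.
  T[0,:] = [+0.0000  +0.4000  +0.6000  +0.1000  +0.5000  -0.1000]
  T[1,:] = [+0.5000  +0.0000  -0.6250  +0.1250  -0.3750  +0.2500]
  T[2,:] = [+0.1579  -0.0789  +0.0000  -0.1053  -0.1053  -0.1316]
  T[3,:] = [-0.3333  -0.5000  -0.2500  +0.0000  -0.2500  +0.3333]
  T[4,:] = [+0.1818  -0.0303  -0.1212  +0.1818  +0.0000  +0.0606]
  T[5,:] = [+0.1250  +0.1000  -0.0750  -0.1250  -0.1500  +0.0000]
|roots of det(T-λI)|: 0.7772, 0.3571, 0.3160, 0.3160, 0.2356, 0.0244.
ρ = 0.7772; 0.7772 < 1 ⇒ converges.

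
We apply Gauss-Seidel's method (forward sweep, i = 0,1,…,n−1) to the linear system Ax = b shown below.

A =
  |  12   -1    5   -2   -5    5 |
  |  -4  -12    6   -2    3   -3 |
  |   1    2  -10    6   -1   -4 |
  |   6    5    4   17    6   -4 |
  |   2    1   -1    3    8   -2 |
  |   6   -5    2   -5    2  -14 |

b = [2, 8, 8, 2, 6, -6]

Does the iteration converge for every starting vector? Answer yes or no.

Write A = D+L+U with D = diag(12, -12, -10, 17, 8, -14).
T_GS = -(D+L)⁻¹U: row 0 first, T[0,1] = -(-1)/(12) = +0.0833; later rows by forward substitution.
  T[0,:] = [+0.0000 +0.0833 -0.4167 +0.1667 +0.4167 -0.4167]
  T[1,:] = [+0.0000 -0.0278 +0.6389 -0.2222 +0.1111 -0.1111]
  T[2,:] = [+0.0000 +0.0028 +0.0861 +0.5722 -0.0361 -0.4639]
  T[3,:] = [+0.0000 -0.0219 -0.0611 -0.1281 -0.5242 +0.5242]
  T[4,:] = [+0.0000 -0.0088 +0.0580 +0.1057 +0.0740 +0.1135]
  T[5,:] = [+0.0000 +0.0526 -0.3643 +0.2934 +0.3315 -0.3762]
|roots of det(T-λI)|: 0.9356, 0.3963, 0.3963, 0.2590, 0.0248, 0.0000.
ρ(T) = max|λ| = 0.9356; 0.9356 < 1: convergent.

yes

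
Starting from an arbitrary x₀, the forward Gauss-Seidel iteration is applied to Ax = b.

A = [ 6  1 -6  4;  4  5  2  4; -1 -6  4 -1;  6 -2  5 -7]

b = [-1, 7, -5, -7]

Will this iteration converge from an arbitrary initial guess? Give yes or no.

no

Split A = D + L + U, D = diag(6, 5, 4, -7).
Gauss-Seidel: T = -(D+L)⁻¹U, row 0 first, T[0,2] = -(-6)/(6) = +1.0000; later rows by forward substitution.
  T[0,:] = [+0.0000, -0.1667, +1.0000, -0.6667]
  T[1,:] = [+0.0000, +0.1333, -1.2000, -0.2667]
  T[2,:] = [+0.0000, +0.1583, -1.5500, -0.3167]
  T[3,:] = [+0.0000, -0.0679, +0.0929, -0.7214]
|λ(T)| sorted: 1.4097, 0.7420, 0.0137, 0.0000.
ρ(T) = max|λ| = 1.4097; 1.4097 > 1 ⇒ diverges.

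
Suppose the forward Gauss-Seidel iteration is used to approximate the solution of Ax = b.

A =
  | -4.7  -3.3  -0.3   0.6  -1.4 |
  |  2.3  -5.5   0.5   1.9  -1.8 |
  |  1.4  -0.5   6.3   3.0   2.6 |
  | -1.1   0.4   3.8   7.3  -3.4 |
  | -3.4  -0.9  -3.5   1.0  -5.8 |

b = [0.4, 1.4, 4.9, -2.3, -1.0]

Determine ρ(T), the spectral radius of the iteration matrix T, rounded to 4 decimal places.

Split A = D + L + U, D = diag(-4.7, -5.5, 6.3, 7.3, -5.8).
T_GS = -(D+L)⁻¹U: row 0 first, T[0,3] = -(0.6)/(-4.7) = +0.1277; later rows by forward substitution.
  T[0,:] = [+0.0000, -0.7021, -0.0638, +0.1277, -0.2979]
  T[1,:] = [+0.0000, -0.2936, +0.0642, +0.3988, -0.4518]
  T[2,:] = [+0.0000, +0.1327, +0.0193, -0.4729, -0.3824]
  T[3,:] = [+0.0000, -0.1588, -0.0232, +0.2436, +0.6447]
  T[4,:] = [+0.0000, +0.3497, +0.0118, +0.1906, +0.5866]
moduli |λ_i(T)| = 0.7942, 0.4446, 0.4446, 0.0529, 0.0000.
ρ(T) = max|λ| = 0.7942; 0.7942 < 1, so it converges for any x₀.

0.7942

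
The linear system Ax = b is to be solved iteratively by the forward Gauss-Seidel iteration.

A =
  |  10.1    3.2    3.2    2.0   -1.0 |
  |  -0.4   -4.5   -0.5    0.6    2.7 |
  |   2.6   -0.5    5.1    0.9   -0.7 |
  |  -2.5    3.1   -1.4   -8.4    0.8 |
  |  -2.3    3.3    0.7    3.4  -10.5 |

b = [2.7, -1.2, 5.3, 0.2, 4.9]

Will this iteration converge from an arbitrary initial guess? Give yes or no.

Diagonal D = diag(10.1, -4.5, 5.1, -8.4, -10.5); L, U strict lower/upper.
Gauss-Seidel: T = -(D+L)⁻¹U, row 0 first, T[0,2] = -(3.2)/(10.1) = -0.3168; later rows by forward substitution.
  T[0,:] = [+0.0000 -0.3168 -0.3168 -0.1980 +0.0990]
  T[1,:] = [+0.0000 +0.0282 -0.0829 +0.1509 +0.5912]
  T[2,:] = [+0.0000 +0.1643 +0.1534 -0.0607 +0.1447]
  T[3,:] = [+0.0000 +0.0773 +0.0381 +0.1248 +0.2598]
  T[4,:] = [+0.0000 +0.1142 +0.0659 +0.1272 +0.2579]
|eigenvalues of T|: 0.5604, 0.0707, 0.0572, 0.0572, 0.0000.
spectral radius ρ = 0.5604; 0.5604 < 1, so it converges for any x₀.

yes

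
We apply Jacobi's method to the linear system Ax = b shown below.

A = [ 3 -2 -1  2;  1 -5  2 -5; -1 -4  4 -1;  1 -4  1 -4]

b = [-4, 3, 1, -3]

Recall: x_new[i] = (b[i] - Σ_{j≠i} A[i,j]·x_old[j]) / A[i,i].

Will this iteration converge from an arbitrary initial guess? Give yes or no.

Let D = diag(3, -5, 4, -4); L, U the strict triangles.
Jacobi: T = -D⁻¹(L+U), T[3,1] = -(-4)/(-4) = -1.0000; T[3,3] = 0.
  T[0,:] = [+0.0000, +0.6667, +0.3333, -0.6667]
  T[1,:] = [+0.2000, +0.0000, +0.4000, -1.0000]
  T[2,:] = [+0.2500, +1.0000, +0.0000, +0.2500]
  T[3,:] = [+0.2500, -1.0000, +0.2500, +0.0000]
|roots of det(T-λI)|: 1.2855, 1.0773, 0.4125, 0.2042.
spectral radius ρ = 1.2855; 1.2855 > 1 ⇒ diverges.

no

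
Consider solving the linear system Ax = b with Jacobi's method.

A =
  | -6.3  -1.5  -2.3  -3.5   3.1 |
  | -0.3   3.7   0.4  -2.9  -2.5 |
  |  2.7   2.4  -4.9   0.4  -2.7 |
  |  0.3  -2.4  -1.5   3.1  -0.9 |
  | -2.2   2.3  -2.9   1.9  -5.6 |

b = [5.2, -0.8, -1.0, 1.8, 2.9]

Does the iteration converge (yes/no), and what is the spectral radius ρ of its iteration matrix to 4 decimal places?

no, ρ = 1.1531

Split A = D + L + U, D = diag(-6.3, 3.7, -4.9, 3.1, -5.6).
Jacobi T = -D⁻¹(L+U): T[4,2] = -(-2.9)/(-5.6) = -0.5179; T[4,4] = 0.
  T[0,:] = [+0.0000  -0.2381  -0.3651  -0.5556  +0.4921]
  T[1,:] = [+0.0811  +0.0000  -0.1081  +0.7838  +0.6757]
  T[2,:] = [+0.5510  +0.4898  +0.0000  +0.0816  -0.5510]
  T[3,:] = [-0.0968  +0.7742  +0.4839  +0.0000  +0.2903]
  T[4,:] = [-0.3929  +0.4107  -0.5179  +0.3393  +0.0000]
eigenvalue magnitudes: 1.1531, 0.8503, 0.8503, 0.7457, 0.7457.
ρ = 1.1531; 1.1531 > 1: divergent.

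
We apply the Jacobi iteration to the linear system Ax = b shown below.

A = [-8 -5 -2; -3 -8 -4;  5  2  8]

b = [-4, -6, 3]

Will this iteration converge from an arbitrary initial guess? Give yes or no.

Split A = D + L + U, D = diag(-8, -8, 8).
T_J = -D⁻¹(L+U): T[2,0] = -(5)/(8) = -0.6250; T[2,2] = 0.
  T[0,:] = [+0.0000  -0.6250  -0.2500]
  T[1,:] = [-0.3750  +0.0000  -0.5000]
  T[2,:] = [-0.6250  -0.2500  +0.0000]
|λ(T)| sorted: 0.8750, 0.5000, 0.5000.
ρ = 0.8750; 0.8750 < 1: convergent.

yes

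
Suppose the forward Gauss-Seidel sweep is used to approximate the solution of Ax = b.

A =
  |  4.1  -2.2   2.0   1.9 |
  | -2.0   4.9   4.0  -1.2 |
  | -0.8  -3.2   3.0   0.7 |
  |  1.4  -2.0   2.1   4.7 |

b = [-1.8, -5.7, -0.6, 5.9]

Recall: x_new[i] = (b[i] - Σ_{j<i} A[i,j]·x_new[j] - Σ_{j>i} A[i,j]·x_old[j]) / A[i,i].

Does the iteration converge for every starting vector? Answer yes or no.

yes

Split A = D + L + U, D = diag(4.1, 4.9, 3, 4.7).
Gauss-Seidel: T = -(D+L)⁻¹U, row 0 first, T[0,3] = -(1.9)/(4.1) = -0.4634; later rows by forward substitution.
  T[0,:] = [+0.0000  +0.5366  -0.4878  -0.4634]
  T[1,:] = [+0.0000  +0.2190  -1.0154  +0.0557]
  T[2,:] = [+0.0000  +0.3767  -1.2132  -0.2974]
  T[3,:] = [+0.0000  -0.2350  +0.2553  +0.2947]
|λ(T)| sorted: 0.8452, 0.1898, 0.1898, 0.0000.
ρ(T) = max|λ| = 0.8452; 0.8452 < 1 ⇒ converges.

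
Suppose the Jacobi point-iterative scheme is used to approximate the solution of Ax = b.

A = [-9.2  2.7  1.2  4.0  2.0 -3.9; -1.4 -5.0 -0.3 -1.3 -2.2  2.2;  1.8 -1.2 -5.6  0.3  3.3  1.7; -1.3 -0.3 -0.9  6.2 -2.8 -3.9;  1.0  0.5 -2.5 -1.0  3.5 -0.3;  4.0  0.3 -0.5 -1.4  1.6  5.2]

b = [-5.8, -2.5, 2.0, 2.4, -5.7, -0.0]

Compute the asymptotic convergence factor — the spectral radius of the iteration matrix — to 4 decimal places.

A = D + L + U where D = diag(-9.2, -5, -5.6, 6.2, 3.5, 5.2).
Jacobi: T = -D⁻¹(L+U), T[4,0] = -(1)/(3.5) = -0.2857; T[4,4] = 0.
  T[0,:] = [+0.0000, +0.2935, +0.1304, +0.4348, +0.2174, -0.4239]
  T[1,:] = [-0.2800, +0.0000, -0.0600, -0.2600, -0.4400, +0.4400]
  T[2,:] = [+0.3214, -0.2143, +0.0000, +0.0536, +0.5893, +0.3036]
  T[3,:] = [+0.2097, +0.0484, +0.1452, +0.0000, +0.4516, +0.6290]
  T[4,:] = [-0.2857, -0.1429, +0.7143, +0.2857, +0.0000, +0.0857]
  T[5,:] = [-0.7692, -0.0577, +0.0962, +0.2692, -0.3077, +0.0000]
|eigenvalues of T|: 1.1326, 0.8389, 0.4598, 0.4598, 0.3274, 0.0776.
ρ = 1.1326; 1.1326 > 1, so it fails to converge.

1.1326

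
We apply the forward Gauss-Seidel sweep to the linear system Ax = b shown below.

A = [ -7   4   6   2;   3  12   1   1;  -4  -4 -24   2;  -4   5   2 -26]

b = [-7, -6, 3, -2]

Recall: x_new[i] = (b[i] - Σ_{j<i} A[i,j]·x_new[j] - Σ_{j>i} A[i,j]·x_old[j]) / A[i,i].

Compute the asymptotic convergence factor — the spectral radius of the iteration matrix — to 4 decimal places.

0.2921

Write A = D+L+U with D = diag(-7, 12, -24, -26).
Gauss-Seidel: T = -(D+L)⁻¹U, row 0 first, T[0,3] = -(2)/(-7) = +0.2857; later rows by forward substitution.
  T[0,:] = [+0.0000 +0.5714 +0.8571 +0.2857]
  T[1,:] = [+0.0000 -0.1429 -0.2976 -0.1548]
  T[2,:] = [+0.0000 -0.0714 -0.0933 +0.0615]
  T[3,:] = [+0.0000 -0.1209 -0.1963 -0.0690]
eigenvalue magnitudes: 0.2921, 0.0527, 0.0397, 0.0000.
spectral radius ρ = 0.2921; 0.2921 < 1 ⇒ converges.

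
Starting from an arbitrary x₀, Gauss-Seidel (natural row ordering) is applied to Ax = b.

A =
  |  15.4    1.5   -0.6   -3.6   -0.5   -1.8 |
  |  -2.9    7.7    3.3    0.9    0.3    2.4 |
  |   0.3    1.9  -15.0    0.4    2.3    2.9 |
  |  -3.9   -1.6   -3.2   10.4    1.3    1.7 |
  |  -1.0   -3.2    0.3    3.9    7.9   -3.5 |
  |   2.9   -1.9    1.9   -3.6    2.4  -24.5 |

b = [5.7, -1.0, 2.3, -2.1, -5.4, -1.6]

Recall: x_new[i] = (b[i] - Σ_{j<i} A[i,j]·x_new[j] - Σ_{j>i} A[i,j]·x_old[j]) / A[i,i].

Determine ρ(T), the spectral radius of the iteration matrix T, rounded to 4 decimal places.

0.1867

A = D + L + U where D = diag(15.4, 7.7, -15, 10.4, 7.9, -24.5).
GS T = -(D+L)⁻¹U: row 0 first, T[0,3] = -(-3.6)/(15.4) = +0.2338; later rows by forward substitution.
  T[0,:] = [+0.0000  -0.0974  +0.0390  +0.2338  +0.0325  +0.1169]
  T[1,:] = [+0.0000  -0.0367  -0.4139  -0.0288  -0.0267  -0.2677]
  T[2,:] = [+0.0000  -0.0066  -0.0516  +0.0277  +0.1506  +0.1618]
  T[3,:] = [+0.0000  -0.0442  -0.0650  +0.0917  -0.0706  -0.1110]
  T[4,:] = [+0.0000  -0.0051  -0.1287  -0.0284  +0.0224  +0.3981]
  T[5,:] = [+0.0000  -0.0032  +0.0296  +0.0158  +0.0302  +0.1024]
moduli |λ_i(T)| = 0.1867, 0.1509, 0.1509, 0.1102, 0.0156, 0.0000.
ρ = 0.1867; 0.1867 < 1, so it converges for any x₀.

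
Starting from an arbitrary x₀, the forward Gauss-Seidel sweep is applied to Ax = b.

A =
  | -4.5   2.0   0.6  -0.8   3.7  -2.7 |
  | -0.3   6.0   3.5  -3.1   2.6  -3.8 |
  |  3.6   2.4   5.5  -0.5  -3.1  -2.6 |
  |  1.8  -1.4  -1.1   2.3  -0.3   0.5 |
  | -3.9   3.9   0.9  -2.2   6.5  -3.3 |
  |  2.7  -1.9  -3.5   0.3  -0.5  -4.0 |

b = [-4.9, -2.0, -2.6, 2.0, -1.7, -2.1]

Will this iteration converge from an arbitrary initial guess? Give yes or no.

no

Split A = D + L + U, D = diag(-4.5, 6, 5.5, 2.3, 6.5, -4).
GS T = -(D+L)⁻¹U: row 0 first, T[0,4] = -(3.7)/(-4.5) = +0.8222; later rows by forward substitution.
  T[0,:] = [+0.0000, +0.4444, +0.1333, -0.1778, +0.8222, -0.6000]
  T[1,:] = [+0.0000, +0.0222, -0.5767, +0.5078, -0.3922, +0.6033]
  T[2,:] = [+0.0000, -0.3006, +0.1644, -0.0143, +0.1966, +0.6022]
  T[3,:] = [+0.0000, -0.4781, -0.3768, +0.4414, -0.6578, +0.9074]
  T[4,:] = [+0.0000, +0.1331, +0.2757, -0.2600, +0.4788, +0.0094]
  T[5,:] = [+0.0000, +0.5000, +0.1574, -0.2831, +0.4601, -1.1516]
|eigenvalues of T|: 1.2218, 0.7461, 0.4856, 0.0488, 0.0488, 0.0000.
ρ = 1.2218; 1.2218 > 1, so it fails to converge.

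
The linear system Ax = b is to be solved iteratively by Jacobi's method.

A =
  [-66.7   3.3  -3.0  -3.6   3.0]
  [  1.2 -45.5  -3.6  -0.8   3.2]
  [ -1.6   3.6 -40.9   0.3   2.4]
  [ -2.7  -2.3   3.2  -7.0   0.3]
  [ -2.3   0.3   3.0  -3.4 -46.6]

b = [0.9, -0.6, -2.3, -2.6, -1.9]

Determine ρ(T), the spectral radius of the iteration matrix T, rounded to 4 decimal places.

A = D + L + U where D = diag(-66.7, -45.5, -40.9, -7, -46.6).
Jacobi: T = -D⁻¹(L+U), T[4,3] = -(-3.4)/(-46.6) = -0.0730; T[4,4] = 0.
  T[0,:] = [+0.0000  +0.0495  -0.0450  -0.0540  +0.0450]
  T[1,:] = [+0.0264  +0.0000  -0.0791  -0.0176  +0.0703]
  T[2,:] = [-0.0391  +0.0880  +0.0000  +0.0073  +0.0587]
  T[3,:] = [-0.3857  -0.3286  +0.4571  +0.0000  +0.0429]
  T[4,:] = [-0.0494  +0.0064  +0.0644  -0.0730  +0.0000]
|eigenvalues of T|: 0.1839, 0.1410, 0.1410, 0.0628, 0.0200.
spectral radius ρ = 0.1839; 0.1839 < 1, so it converges for any x₀.

0.1839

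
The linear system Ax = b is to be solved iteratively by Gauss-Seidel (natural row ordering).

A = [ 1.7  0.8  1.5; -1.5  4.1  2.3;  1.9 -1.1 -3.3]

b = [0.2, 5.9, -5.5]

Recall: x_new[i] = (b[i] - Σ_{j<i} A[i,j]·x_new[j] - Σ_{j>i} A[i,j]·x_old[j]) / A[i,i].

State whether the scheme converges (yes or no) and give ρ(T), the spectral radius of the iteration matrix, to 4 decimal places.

yes, ρ = 0.6277

Let D = diag(1.7, 4.1, -3.3); L, U the strict triangles.
T_GS = -(D+L)⁻¹U: row 0 first, T[0,2] = -(1.5)/(1.7) = -0.8824; later rows by forward substitution.
  T[0,:] = [+0.0000 -0.4706 -0.8824]
  T[1,:] = [+0.0000 -0.1722 -0.8838]
  T[2,:] = [+0.0000 -0.2136 -0.2134]
moduli |λ_i(T)| = 0.6277, 0.2421, 0.0000.
ρ = 0.6277; 0.6277 < 1, so it converges for any x₀.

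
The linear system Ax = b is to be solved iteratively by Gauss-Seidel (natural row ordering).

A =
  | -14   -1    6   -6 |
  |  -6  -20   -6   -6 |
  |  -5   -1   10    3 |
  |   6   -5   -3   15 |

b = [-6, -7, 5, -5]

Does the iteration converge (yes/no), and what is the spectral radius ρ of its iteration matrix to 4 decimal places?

Split A = D + L + U, D = diag(-14, -20, 10, 15).
Gauss-Seidel: T = -(D+L)⁻¹U, row 0 first, T[0,1] = -(-1)/(-14) = -0.0714; later rows by forward substitution.
  T[0,:] = [+0.0000  -0.0714  +0.4286  -0.4286]
  T[1,:] = [+0.0000  +0.0214  -0.4286  -0.1714]
  T[2,:] = [+0.0000  -0.0336  +0.1714  -0.5314]
  T[3,:] = [+0.0000  +0.0290  -0.2800  +0.0080]
|roots of det(T-λI)|: 0.5105, 0.2924, 0.0172, 0.0000.
spectral radius ρ = 0.5105; 0.5105 < 1: convergent.

yes, ρ = 0.5105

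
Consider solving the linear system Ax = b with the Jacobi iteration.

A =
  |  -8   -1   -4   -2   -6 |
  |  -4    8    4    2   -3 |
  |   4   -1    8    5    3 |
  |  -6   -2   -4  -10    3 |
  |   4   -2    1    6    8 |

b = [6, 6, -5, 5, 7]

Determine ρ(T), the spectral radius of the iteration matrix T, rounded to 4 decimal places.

Diagonal D = diag(-8, 8, 8, -10, 8); L, U strict lower/upper.
Jacobi T = -D⁻¹(L+U): T[2,4] = -(3)/(8) = -0.3750; T[2,2] = 0.
  T[0,:] = [+0.0000 -0.1250 -0.5000 -0.2500 -0.7500]
  T[1,:] = [+0.5000 +0.0000 -0.5000 -0.2500 +0.3750]
  T[2,:] = [-0.5000 +0.1250 +0.0000 -0.6250 -0.3750]
  T[3,:] = [-0.6000 -0.2000 -0.4000 +0.0000 +0.3000]
  T[4,:] = [-0.5000 +0.2500 -0.1250 -0.7500 +0.0000]
|λ(T)| sorted: 1.2450, 0.8071, 0.8071, 0.2638, 0.1924.
ρ = 1.2450; 1.2450 > 1, so it fails to converge.

1.2450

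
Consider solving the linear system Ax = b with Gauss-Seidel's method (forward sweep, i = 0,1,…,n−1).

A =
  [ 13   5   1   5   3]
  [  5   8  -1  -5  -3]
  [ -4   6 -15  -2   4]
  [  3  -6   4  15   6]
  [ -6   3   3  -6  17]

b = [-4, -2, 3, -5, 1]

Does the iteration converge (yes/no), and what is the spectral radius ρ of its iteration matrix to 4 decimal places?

Write A = D+L+U with D = diag(13, 8, -15, 15, 17).
GS T = -(D+L)⁻¹U: row 0 first, T[0,1] = -(5)/(13) = -0.3846; later rows by forward substitution.
  T[0,:] = [+0.0000 -0.3846 -0.0769 -0.3846 -0.2308]
  T[1,:] = [+0.0000 +0.2404 +0.1731 +0.8654 +0.5192]
  T[2,:] = [+0.0000 +0.1987 +0.0897 +0.3154 +0.5359]
  T[3,:] = [+0.0000 +0.1201 +0.0607 +0.3390 -0.2891]
  T[4,:] = [+0.0000 -0.1709 -0.0521 -0.2245 -0.3697]
moduli |λ_i(T)| = 0.7018, 0.2655, 0.2655, 0.0183, 0.0000.
spectral radius ρ = 0.7018; 0.7018 < 1: convergent.

yes, ρ = 0.7018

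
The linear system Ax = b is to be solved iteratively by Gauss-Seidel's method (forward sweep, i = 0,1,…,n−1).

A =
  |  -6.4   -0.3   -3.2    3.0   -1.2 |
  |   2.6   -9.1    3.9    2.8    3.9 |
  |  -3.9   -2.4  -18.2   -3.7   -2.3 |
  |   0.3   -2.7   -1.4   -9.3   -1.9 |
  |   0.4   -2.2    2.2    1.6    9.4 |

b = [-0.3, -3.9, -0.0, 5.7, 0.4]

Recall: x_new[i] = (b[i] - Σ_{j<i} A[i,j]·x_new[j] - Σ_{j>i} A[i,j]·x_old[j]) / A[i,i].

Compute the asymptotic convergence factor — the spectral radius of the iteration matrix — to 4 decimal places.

A = D + L + U where D = diag(-6.4, -9.1, -18.2, -9.3, 9.4).
Gauss-Seidel: T = -(D+L)⁻¹U, row 0 first, T[0,4] = -(-1.2)/(-6.4) = -0.1875; later rows by forward substitution.
  T[0,:] = [+0.0000, -0.0469, -0.5000, +0.4688, -0.1875]
  T[1,:] = [+0.0000, -0.0134, +0.2857, +0.4416, +0.3750]
  T[2,:] = [+0.0000, +0.0118, +0.0695, -0.3620, -0.1356]
  T[3,:] = [+0.0000, +0.0006, -0.1095, -0.0586, -0.2988]
  T[4,:] = [+0.0000, -0.0040, +0.0905, +0.1781, +0.1784]
moduli |λ_i(T)| = 0.2325, 0.1788, 0.1788, 0.0048, 0.0000.
ρ(T) = max|λ| = 0.2325; 0.2325 < 1, so it converges for any x₀.

0.2325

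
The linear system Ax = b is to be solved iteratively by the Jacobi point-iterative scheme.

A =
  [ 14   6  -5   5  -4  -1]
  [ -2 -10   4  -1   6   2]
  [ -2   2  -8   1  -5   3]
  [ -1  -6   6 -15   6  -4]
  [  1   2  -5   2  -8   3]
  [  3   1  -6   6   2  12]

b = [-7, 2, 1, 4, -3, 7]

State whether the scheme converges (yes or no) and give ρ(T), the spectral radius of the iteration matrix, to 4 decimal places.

no, ρ = 1.3134

Let D = diag(14, -10, -8, -15, -8, 12); L, U the strict triangles.
Jacobi T = -D⁻¹(L+U): T[0,1] = -(6)/(14) = -0.4286; T[0,0] = 0.
  T[0,:] = [+0.0000, -0.4286, +0.3571, -0.3571, +0.2857, +0.0714]
  T[1,:] = [-0.2000, +0.0000, +0.4000, -0.1000, +0.6000, +0.2000]
  T[2,:] = [-0.2500, +0.2500, +0.0000, +0.1250, -0.6250, +0.3750]
  T[3,:] = [-0.0667, -0.4000, +0.4000, +0.0000, +0.4000, -0.2667]
  T[4,:] = [+0.1250, +0.2500, -0.6250, +0.2500, +0.0000, +0.3750]
  T[5,:] = [-0.2500, -0.0833, +0.5000, -0.5000, -0.1667, +0.0000]
|λ(T)| sorted: 1.3134, 0.5662, 0.4360, 0.3183, 0.2413, 0.2413.
ρ = 1.3134; 1.3134 > 1 ⇒ diverges.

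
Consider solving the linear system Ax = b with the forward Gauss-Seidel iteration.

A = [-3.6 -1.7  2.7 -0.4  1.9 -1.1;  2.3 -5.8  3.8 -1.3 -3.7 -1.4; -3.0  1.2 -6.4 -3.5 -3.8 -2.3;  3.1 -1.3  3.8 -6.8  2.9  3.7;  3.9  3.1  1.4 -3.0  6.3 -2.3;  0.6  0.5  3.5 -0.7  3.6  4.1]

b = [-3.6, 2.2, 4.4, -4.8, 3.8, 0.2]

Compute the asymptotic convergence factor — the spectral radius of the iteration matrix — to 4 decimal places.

A = D + L + U where D = diag(-3.6, -5.8, -6.4, -6.8, 6.3, 4.1).
GS T = -(D+L)⁻¹U: row 0 first, T[0,5] = -(-1.1)/(-3.6) = -0.3056; later rows by forward substitution.
  T[0,:] = [+0.0000  -0.4722  +0.7500  -0.1111  +0.5278  -0.3056]
  T[1,:] = [+0.0000  -0.1873  +0.9526  -0.2682  -0.4286  -0.3625]
  T[2,:] = [+0.0000  +0.1862  -0.1730  -0.5451  -0.9215  -0.2841]
  T[3,:] = [+0.0000  -0.0754  +0.0631  -0.3040  +0.2341  +0.3154]
  T[4,:] = [+0.0000  +0.3072  -0.8645  +0.1771  +0.2004  +0.9459]
  T[5,:] = [+0.0000  -0.3496  +0.6916  +0.3069  +0.6257  -0.4453]
|roots of det(T-λI)|: 1.4569, 1.0558, 0.2799, 0.2799, 0.0320, 0.0000.
ρ = 1.4569; 1.4569 > 1: divergent.

1.4569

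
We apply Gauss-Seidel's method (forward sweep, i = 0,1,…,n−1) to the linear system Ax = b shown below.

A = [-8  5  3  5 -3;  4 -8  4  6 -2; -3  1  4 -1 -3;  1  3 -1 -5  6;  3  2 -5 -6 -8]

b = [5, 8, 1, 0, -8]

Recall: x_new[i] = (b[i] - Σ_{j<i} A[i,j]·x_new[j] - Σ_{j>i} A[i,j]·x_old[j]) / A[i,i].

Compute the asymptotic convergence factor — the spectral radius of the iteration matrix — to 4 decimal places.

Split A = D + L + U, D = diag(-8, -8, 4, -5, -8).
T_GS = -(D+L)⁻¹U: row 0 first, T[0,1] = -(5)/(-8) = +0.6250; later rows by forward substitution.
  T[0,:] = [+0.0000, +0.6250, +0.3750, +0.6250, -0.3750]
  T[1,:] = [+0.0000, +0.3125, +0.6875, +1.0625, -0.4375]
  T[2,:] = [+0.0000, +0.3906, +0.1094, +0.4531, +0.5781]
  T[3,:] = [+0.0000, +0.2344, +0.4656, +0.6719, +0.7469]
  T[4,:] = [+0.0000, -0.1074, -0.1051, -0.2871, -1.1715]
|roots of det(T-λI)|: 1.3050, 1.0942, 0.1569, 0.1569, 0.0000.
spectral radius ρ = 1.3050; 1.3050 > 1 ⇒ diverges.

1.3050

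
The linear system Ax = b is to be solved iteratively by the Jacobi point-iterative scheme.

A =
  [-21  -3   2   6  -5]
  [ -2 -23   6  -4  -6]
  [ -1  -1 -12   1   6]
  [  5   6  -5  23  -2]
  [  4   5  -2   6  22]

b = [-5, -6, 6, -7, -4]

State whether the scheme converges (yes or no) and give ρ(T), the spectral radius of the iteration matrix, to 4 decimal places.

Let D = diag(-21, -23, -12, 23, 22); L, U the strict triangles.
T_J = -D⁻¹(L+U): T[3,4] = -(-2)/(23) = +0.0870; T[3,3] = 0.
  T[0,:] = [+0.0000, -0.1429, +0.0952, +0.2857, -0.2381]
  T[1,:] = [-0.0870, +0.0000, +0.2609, -0.1739, -0.2609]
  T[2,:] = [-0.0833, -0.0833, +0.0000, +0.0833, +0.5000]
  T[3,:] = [-0.2174, -0.2609, +0.2174, +0.0000, +0.0870]
  T[4,:] = [-0.1818, -0.2273, +0.0909, -0.2727, +0.0000]
|roots of det(T-λI)|: 0.5888, 0.4105, 0.4105, 0.1155, 0.0343.
spectral radius ρ = 0.5888; 0.5888 < 1, so it converges for any x₀.

yes, ρ = 0.5888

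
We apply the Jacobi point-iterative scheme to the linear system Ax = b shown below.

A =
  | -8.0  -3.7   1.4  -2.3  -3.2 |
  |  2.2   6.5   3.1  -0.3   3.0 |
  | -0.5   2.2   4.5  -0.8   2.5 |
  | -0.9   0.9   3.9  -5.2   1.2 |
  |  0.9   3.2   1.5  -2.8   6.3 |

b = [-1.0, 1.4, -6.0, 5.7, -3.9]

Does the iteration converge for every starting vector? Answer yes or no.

Split A = D + L + U, D = diag(-8, 6.5, 4.5, -5.2, 6.3).
T_J = -D⁻¹(L+U): T[2,1] = -(2.2)/(4.5) = -0.4889; T[2,2] = 0.
  T[0,:] = [+0.0000  -0.4625  +0.1750  -0.2875  -0.4000]
  T[1,:] = [-0.3385  +0.0000  -0.4769  +0.0462  -0.4615]
  T[2,:] = [+0.1111  -0.4889  +0.0000  +0.1778  -0.5556]
  T[3,:] = [-0.1731  +0.1731  +0.7500  +0.0000  +0.2308]
  T[4,:] = [-0.1429  -0.5079  -0.2381  +0.4444  +0.0000]
|eigenvalues of T|: 1.1631, 0.5799, 0.5799, 0.4747, 0.4011.
ρ(T) = max|λ| = 1.1631; 1.1631 > 1, so it fails to converge.

no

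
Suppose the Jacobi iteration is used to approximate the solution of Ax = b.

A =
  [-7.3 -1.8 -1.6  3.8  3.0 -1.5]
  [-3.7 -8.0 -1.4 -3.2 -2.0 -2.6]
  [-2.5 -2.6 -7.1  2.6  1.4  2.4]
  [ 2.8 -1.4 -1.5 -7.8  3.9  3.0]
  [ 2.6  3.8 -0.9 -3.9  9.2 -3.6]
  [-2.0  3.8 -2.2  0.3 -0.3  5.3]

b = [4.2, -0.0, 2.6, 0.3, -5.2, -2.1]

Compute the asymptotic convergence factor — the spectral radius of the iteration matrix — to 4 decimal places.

1.2502

Diagonal D = diag(-7.3, -8, -7.1, -7.8, 9.2, 5.3); L, U strict lower/upper.
T_J = -D⁻¹(L+U): T[5,0] = -(-2)/(5.3) = +0.3774; T[5,5] = 0.
  T[0,:] = [+0.0000, -0.2466, -0.2192, +0.5205, +0.4110, -0.2055]
  T[1,:] = [-0.4625, +0.0000, -0.1750, -0.4000, -0.2500, -0.3250]
  T[2,:] = [-0.3521, -0.3662, +0.0000, +0.3662, +0.1972, +0.3380]
  T[3,:] = [+0.3590, -0.1795, -0.1923, +0.0000, +0.5000, +0.3846]
  T[4,:] = [-0.2826, -0.4130, +0.0978, +0.4239, +0.0000, +0.3913]
  T[5,:] = [+0.3774, -0.7170, +0.4151, -0.0566, +0.0566, +0.0000]
|roots of det(T-λI)|: 1.2502, 0.5085, 0.5085, 0.4809, 0.4809, 0.2742.
ρ = 1.2502; 1.2502 > 1, so it fails to converge.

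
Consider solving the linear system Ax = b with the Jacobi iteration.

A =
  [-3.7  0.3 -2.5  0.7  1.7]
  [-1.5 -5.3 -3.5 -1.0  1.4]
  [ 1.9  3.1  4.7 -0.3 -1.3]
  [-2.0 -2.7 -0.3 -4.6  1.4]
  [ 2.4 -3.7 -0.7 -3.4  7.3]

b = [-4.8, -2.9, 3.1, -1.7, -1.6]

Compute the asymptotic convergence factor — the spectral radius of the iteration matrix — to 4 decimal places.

Let D = diag(-3.7, -5.3, 4.7, -4.6, 7.3); L, U the strict triangles.
Jacobi: T = -D⁻¹(L+U), T[2,3] = -(-0.3)/(4.7) = +0.0638; T[2,2] = 0.
  T[0,:] = [+0.0000  +0.0811  -0.6757  +0.1892  +0.4595]
  T[1,:] = [-0.2830  +0.0000  -0.6604  -0.1887  +0.2642]
  T[2,:] = [-0.4043  -0.6596  +0.0000  +0.0638  +0.2766]
  T[3,:] = [-0.4348  -0.5870  -0.0652  +0.0000  +0.3043]
  T[4,:] = [-0.3288  +0.5068  +0.0959  +0.4658  +0.0000]
|roots of det(T-λI)|: 1.1506, 0.8206, 0.4573, 0.4573, 0.0461.
ρ(T) = max|λ| = 1.1506; 1.1506 > 1, so it fails to converge.

1.1506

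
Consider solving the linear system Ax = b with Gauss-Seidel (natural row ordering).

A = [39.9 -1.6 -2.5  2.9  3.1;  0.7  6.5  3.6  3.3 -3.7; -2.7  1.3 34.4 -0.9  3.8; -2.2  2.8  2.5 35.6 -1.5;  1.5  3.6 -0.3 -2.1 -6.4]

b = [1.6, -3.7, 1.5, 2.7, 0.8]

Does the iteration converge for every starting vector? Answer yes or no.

yes

Diagonal D = diag(39.9, 6.5, 34.4, 35.6, -6.4); L, U strict lower/upper.
GS T = -(D+L)⁻¹U: row 0 first, T[0,2] = -(-2.5)/(39.9) = +0.0627; later rows by forward substitution.
  T[0,:] = [+0.0000  +0.0401  +0.0627  -0.0727  -0.0777]
  T[1,:] = [+0.0000  -0.0043  -0.5606  -0.4999  +0.5776]
  T[2,:] = [+0.0000  +0.0033  +0.0261  +0.0393  -0.1384]
  T[3,:] = [+0.0000  +0.0026  +0.0461  +0.0321  +0.0016]
  T[4,:] = [+0.0000  +0.0060  -0.3170  -0.3106  +0.3126]
moduli |λ_i(T)| = 0.4338, 0.0414, 0.0414, 0.0077, 0.0000.
ρ = 0.4338; 0.4338 < 1 ⇒ converges.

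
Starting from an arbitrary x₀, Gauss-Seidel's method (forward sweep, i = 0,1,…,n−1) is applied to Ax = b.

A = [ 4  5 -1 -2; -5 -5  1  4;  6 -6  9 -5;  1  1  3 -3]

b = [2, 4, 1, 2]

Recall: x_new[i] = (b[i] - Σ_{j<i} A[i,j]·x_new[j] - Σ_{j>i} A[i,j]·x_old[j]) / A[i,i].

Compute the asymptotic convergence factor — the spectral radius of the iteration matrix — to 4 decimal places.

1.6536

Write A = D+L+U with D = diag(4, -5, 9, -3).
Gauss-Seidel: T = -(D+L)⁻¹U, row 0 first, T[0,1] = -(5)/(4) = -1.2500; later rows by forward substitution.
  T[0,:] = [+0.0000 -1.2500 +0.2500 +0.5000]
  T[1,:] = [+0.0000 +1.2500 -0.0500 +0.3000]
  T[2,:] = [+0.0000 +1.6667 -0.2000 +0.4222]
  T[3,:] = [+0.0000 +1.6667 -0.1333 +0.6889]
eigenvalue magnitudes: 1.6536, 0.2153, 0.1300, 0.0000.
ρ = 1.6536; 1.6536 > 1, so it fails to converge.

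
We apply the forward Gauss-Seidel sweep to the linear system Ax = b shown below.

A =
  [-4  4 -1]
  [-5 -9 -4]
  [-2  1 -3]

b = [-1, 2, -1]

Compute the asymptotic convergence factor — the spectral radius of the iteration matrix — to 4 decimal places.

A = D + L + U where D = diag(-4, -9, -3).
GS T = -(D+L)⁻¹U: row 0 first, T[0,2] = -(-1)/(-4) = -0.2500; later rows by forward substitution.
  T[0,:] = [+0.0000  +1.0000  -0.2500]
  T[1,:] = [+0.0000  -0.5556  -0.3056]
  T[2,:] = [+0.0000  -0.8519  +0.0648]
moduli |λ_i(T)| = 0.8424, 0.3517, 0.0000.
spectral radius ρ = 0.8424; 0.8424 < 1, so it converges for any x₀.

0.8424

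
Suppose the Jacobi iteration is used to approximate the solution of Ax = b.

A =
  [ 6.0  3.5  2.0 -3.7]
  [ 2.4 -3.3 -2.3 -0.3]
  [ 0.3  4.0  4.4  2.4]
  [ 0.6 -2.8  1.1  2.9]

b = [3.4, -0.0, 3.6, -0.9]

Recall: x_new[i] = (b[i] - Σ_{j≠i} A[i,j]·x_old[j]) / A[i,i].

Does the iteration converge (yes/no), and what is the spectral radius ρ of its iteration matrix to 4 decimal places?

no, ρ = 1.1805

Let D = diag(6, -3.3, 4.4, 2.9); L, U the strict triangles.
Jacobi: T = -D⁻¹(L+U), T[2,0] = -(0.3)/(4.4) = -0.0682; T[2,2] = 0.
  T[0,:] = [+0.0000 -0.5833 -0.3333 +0.6167]
  T[1,:] = [+0.7273 +0.0000 -0.6970 -0.0909]
  T[2,:] = [-0.0682 -0.9091 +0.0000 -0.5455]
  T[3,:] = [-0.2069 +0.9655 -0.3793 +0.0000]
eigenvalue magnitudes: 1.1805, 0.9073, 0.9073, 0.5496.
ρ = 1.1805; 1.1805 > 1, so it fails to converge.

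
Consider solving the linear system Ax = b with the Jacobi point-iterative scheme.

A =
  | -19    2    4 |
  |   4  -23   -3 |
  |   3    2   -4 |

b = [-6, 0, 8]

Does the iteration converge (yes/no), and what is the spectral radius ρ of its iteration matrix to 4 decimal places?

yes, ρ = 0.3646

Let D = diag(-19, -23, -4); L, U the strict triangles.
T_J = -D⁻¹(L+U): T[1,0] = -(4)/(-23) = +0.1739; T[1,1] = 0.
  T[0,:] = [+0.0000, +0.1053, +0.2105]
  T[1,:] = [+0.1739, +0.0000, -0.1304]
  T[2,:] = [+0.7500, +0.5000, +0.0000]
|λ(T)| sorted: 0.3646, 0.2885, 0.0761.
spectral radius ρ = 0.3646; 0.3646 < 1: convergent.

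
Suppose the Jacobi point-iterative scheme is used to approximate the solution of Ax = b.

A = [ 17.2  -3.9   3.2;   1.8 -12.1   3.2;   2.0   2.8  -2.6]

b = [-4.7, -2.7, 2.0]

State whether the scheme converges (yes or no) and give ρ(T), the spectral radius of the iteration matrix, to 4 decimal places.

yes, ρ = 0.4593

Split A = D + L + U, D = diag(17.2, -12.1, -2.6).
Jacobi: T = -D⁻¹(L+U), T[2,0] = -(2)/(-2.6) = +0.7692; T[2,2] = 0.
  T[0,:] = [+0.0000 +0.2267 -0.1860]
  T[1,:] = [+0.1488 +0.0000 +0.2645]
  T[2,:] = [+0.7692 +1.0769 +0.0000]
|roots of det(T-λI)|: 0.4593, 0.3608, 0.0985.
spectral radius ρ = 0.4593; 0.4593 < 1 ⇒ converges.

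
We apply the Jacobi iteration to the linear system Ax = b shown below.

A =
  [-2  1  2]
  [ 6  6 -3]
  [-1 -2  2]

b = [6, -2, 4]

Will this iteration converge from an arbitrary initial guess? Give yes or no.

A = D + L + U where D = diag(-2, 6, 2).
Jacobi T = -D⁻¹(L+U): T[0,2] = -(2)/(-2) = +1.0000; T[0,0] = 0.
  T[0,:] = [+0.0000 +0.5000 +1.0000]
  T[1,:] = [-1.0000 +0.0000 +0.5000]
  T[2,:] = [+0.5000 +1.0000 +0.0000]
eigenvalue magnitudes: 1.1291, 0.8803, 0.8803.
ρ = 1.1291; 1.1291 > 1 ⇒ diverges.

no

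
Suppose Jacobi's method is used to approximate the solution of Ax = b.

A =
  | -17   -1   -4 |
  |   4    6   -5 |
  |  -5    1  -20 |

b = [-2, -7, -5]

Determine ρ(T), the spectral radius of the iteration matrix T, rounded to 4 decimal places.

Split A = D + L + U, D = diag(-17, 6, -20).
Jacobi T = -D⁻¹(L+U): T[0,2] = -(-4)/(-17) = -0.2353; T[0,0] = 0.
  T[0,:] = [+0.0000  -0.0588  -0.2353]
  T[1,:] = [-0.6667  +0.0000  +0.8333]
  T[2,:] = [-0.2500  +0.0500  +0.0000]
eigenvalue magnitudes: 0.4316, 0.2169, 0.2147.
ρ = 0.4316; 0.4316 < 1, so it converges for any x₀.

0.4316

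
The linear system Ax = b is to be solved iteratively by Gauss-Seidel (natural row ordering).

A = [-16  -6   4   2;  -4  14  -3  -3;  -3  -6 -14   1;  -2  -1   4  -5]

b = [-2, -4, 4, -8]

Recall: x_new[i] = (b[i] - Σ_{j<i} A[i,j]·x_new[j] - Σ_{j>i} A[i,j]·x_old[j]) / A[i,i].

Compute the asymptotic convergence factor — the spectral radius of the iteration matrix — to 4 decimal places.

Let D = diag(-16, 14, -14, -5); L, U the strict triangles.
GS T = -(D+L)⁻¹U: row 0 first, T[0,2] = -(4)/(-16) = +0.2500; later rows by forward substitution.
  T[0,:] = [+0.0000  -0.3750  +0.2500  +0.1250]
  T[1,:] = [+0.0000  -0.1071  +0.2857  +0.2500]
  T[2,:] = [+0.0000  +0.1263  -0.1760  -0.0625]
  T[3,:] = [+0.0000  +0.2724  -0.2980  -0.1500]
|eigenvalues of T|: 0.5393, 0.1372, 0.0310, 0.0000.
spectral radius ρ = 0.5393; 0.5393 < 1, so it converges for any x₀.

0.5393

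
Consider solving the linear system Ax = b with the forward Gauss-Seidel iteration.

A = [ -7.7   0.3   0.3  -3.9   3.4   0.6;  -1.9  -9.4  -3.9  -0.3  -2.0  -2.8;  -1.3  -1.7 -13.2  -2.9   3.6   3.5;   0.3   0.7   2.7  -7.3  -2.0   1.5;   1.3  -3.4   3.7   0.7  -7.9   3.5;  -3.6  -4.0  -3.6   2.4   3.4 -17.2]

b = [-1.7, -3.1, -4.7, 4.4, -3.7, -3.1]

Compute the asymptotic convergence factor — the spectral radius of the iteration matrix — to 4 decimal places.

Let D = diag(-7.7, -9.4, -13.2, -7.3, -7.9, -17.2); L, U the strict triangles.
GS T = -(D+L)⁻¹U: row 0 first, T[0,1] = -(0.3)/(-7.7) = +0.0390; later rows by forward substitution.
  T[0,:] = [+0.0000 +0.0390 +0.0390 -0.5065 +0.4416 +0.0779]
  T[1,:] = [+0.0000 -0.0079 -0.4228 +0.0705 -0.3020 -0.3136]
  T[2,:] = [+0.0000 -0.0028 +0.0506 -0.1789 +0.2681 +0.2979]
  T[3,:] = [+0.0000 -0.0002 -0.0202 -0.0802 -0.1856 +0.2888]
  T[4,:] = [+0.0000 +0.0085 +0.2103 -0.2046 +0.3118 +0.7559]
  T[5,:] = [+0.0000 -0.0041 +0.1183 +0.0754 -0.0426 +0.1840]
|roots of det(T-λI)|: 0.5488, 0.2460, 0.1094, 0.1094, 0.0558, 0.0000.
spectral radius ρ = 0.5488; 0.5488 < 1: convergent.

0.5488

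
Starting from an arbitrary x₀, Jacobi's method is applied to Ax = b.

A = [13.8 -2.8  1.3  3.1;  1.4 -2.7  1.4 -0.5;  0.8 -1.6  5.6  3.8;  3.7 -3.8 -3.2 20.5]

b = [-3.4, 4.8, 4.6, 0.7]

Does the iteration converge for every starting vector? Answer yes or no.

A = D + L + U where D = diag(13.8, -2.7, 5.6, 20.5).
Jacobi T = -D⁻¹(L+U): T[1,0] = -(1.4)/(-2.7) = +0.5185; T[1,1] = 0.
  T[0,:] = [+0.0000  +0.2029  -0.0942  -0.2246]
  T[1,:] = [+0.5185  +0.0000  +0.5185  -0.1852]
  T[2,:] = [-0.1429  +0.2857  +0.0000  -0.6786]
  T[3,:] = [-0.1805  +0.1854  +0.1561  +0.0000]
moduli |λ_i(T)| = 0.6433, 0.3894, 0.3894, 0.2302.
ρ = 0.6433; 0.6433 < 1 ⇒ converges.

yes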